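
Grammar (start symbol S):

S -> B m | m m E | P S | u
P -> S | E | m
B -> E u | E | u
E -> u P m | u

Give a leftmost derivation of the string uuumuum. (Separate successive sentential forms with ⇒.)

S ⇒ PS ⇒ SS ⇒ PSS ⇒ ESS ⇒ uSS ⇒ uBmS ⇒ uEumS ⇒ uuumS ⇒ uuumBm ⇒ uuumEum ⇒ uuumuum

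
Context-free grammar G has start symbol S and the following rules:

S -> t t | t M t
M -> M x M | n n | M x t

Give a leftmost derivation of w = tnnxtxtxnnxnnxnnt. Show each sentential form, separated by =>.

S => tMt   [S -> t M t]
tMt => tMxMt   [M -> M x M]
tMxMt => tMxMxMt   [M -> M x M]
tMxMxMt => tMxMxMxMt   [M -> M x M]
tMxMxMxMt => tMxtxMxMxMt   [M -> M x t]
tMxtxMxMxMt => tMxtxtxMxMxMt   [M -> M x t]
tMxtxtxMxMxMt => tnnxtxtxMxMxMt   [M -> n n]
tnnxtxtxMxMxMt => tnnxtxtxnnxMxMt   [M -> n n]
tnnxtxtxnnxMxMt => tnnxtxtxnnxnnxMt   [M -> n n]
tnnxtxtxnnxnnxMt => tnnxtxtxnnxnnxnnt   [M -> n n]

S=>tMt=>tMxMt=>tMxMxMt=>tMxMxMxMt=>tMxtxMxMxMt=>tMxtxtxMxMxMt=>tnnxtxtxMxMxMt=>tnnxtxtxnnxMxMt=>tnnxtxtxnnxnnxMt=>tnnxtxtxnnxnnxnnt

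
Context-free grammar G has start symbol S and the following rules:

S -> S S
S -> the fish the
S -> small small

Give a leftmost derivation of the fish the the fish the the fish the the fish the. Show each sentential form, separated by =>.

S => S S => S S S => the fish the S S => the fish the S S S => the fish the the fish the S S => the fish the the fish the the fish the S => the fish the the fish the the fish the the fish the

S => S S   [S -> S S]
S S => S S S   [S -> S S]
S S S => the fish the S S   [S -> the fish the]
the fish the S S => the fish the S S S   [S -> S S]
the fish the S S S => the fish the the fish the S S   [S -> the fish the]
the fish the the fish the S S => the fish the the fish the the fish the S   [S -> the fish the]
the fish the the fish the the fish the S => the fish the the fish the the fish the the fish the   [S -> the fish the]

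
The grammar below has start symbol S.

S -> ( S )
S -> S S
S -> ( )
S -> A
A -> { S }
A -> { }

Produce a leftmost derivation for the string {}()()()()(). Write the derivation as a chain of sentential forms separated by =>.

S => SS   [S -> S S]
SS => SSS   [S -> S S]
SSS => SSSS   [S -> S S]
SSSS => SSSSS   [S -> S S]
SSSSS => SSSSSS   [S -> S S]
SSSSSS => ASSSSS   [S -> A]
ASSSSS => {}SSSSS   [A -> { }]
{}SSSSS => {}()SSSS   [S -> ( )]
{}()SSSS => {}()()SSS   [S -> ( )]
{}()()SSS => {}()()()SS   [S -> ( )]
{}()()()SS => {}()()()()S   [S -> ( )]
{}()()()()S => {}()()()()()   [S -> ( )]

S => SS => SSS => SSSS => SSSSS => SSSSSS => ASSSSS => {}SSSSS => {}()SSSS => {}()()SSS => {}()()()SS => {}()()()()S => {}()()()()()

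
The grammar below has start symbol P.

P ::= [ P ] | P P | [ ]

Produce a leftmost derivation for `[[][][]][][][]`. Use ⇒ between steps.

P⇒PP⇒PPP⇒PPPP⇒[P]PPP⇒[PP]PPP⇒[PPP]PPP⇒[[]PP]PPP⇒[[][]P]PPP⇒[[][][]]PPP⇒[[][][]][]PP⇒[[][][]][][]P⇒[[][][]][][][]

P ⇒ PP   [P ::= P P]
PP ⇒ PPP   [P ::= P P]
PPP ⇒ PPPP   [P ::= P P]
PPPP ⇒ [P]PPP   [P ::= [ P ]]
[P]PPP ⇒ [PP]PPP   [P ::= P P]
[PP]PPP ⇒ [PPP]PPP   [P ::= P P]
[PPP]PPP ⇒ [[]PP]PPP   [P ::= [ ]]
[[]PP]PPP ⇒ [[][]P]PPP   [P ::= [ ]]
[[][]P]PPP ⇒ [[][][]]PPP   [P ::= [ ]]
[[][][]]PPP ⇒ [[][][]][]PP   [P ::= [ ]]
[[][][]][]PP ⇒ [[][][]][][]P   [P ::= [ ]]
[[][][]][][]P ⇒ [[][][]][][][]   [P ::= [ ]]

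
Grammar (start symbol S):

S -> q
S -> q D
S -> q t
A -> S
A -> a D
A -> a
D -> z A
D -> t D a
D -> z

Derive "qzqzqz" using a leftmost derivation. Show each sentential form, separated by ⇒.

S⇒qD⇒qzA⇒qzS⇒qzqD⇒qzqzA⇒qzqzS⇒qzqzqD⇒qzqzqz

S ⇒ qD   [S -> q D]
qD ⇒ qzA   [D -> z A]
qzA ⇒ qzS   [A -> S]
qzS ⇒ qzqD   [S -> q D]
qzqD ⇒ qzqzA   [D -> z A]
qzqzA ⇒ qzqzS   [A -> S]
qzqzS ⇒ qzqzqD   [S -> q D]
qzqzqD ⇒ qzqzqz   [D -> z]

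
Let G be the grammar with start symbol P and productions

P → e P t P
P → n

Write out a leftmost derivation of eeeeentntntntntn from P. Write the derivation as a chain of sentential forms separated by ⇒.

P ⇒ ePtP ⇒ eePtPtP ⇒ eeePtPtPtP ⇒ eeeePtPtPtPtP ⇒ eeeeePtPtPtPtPtP ⇒ eeeeentPtPtPtPtP ⇒ eeeeentntPtPtPtP ⇒ eeeeentntntPtPtP ⇒ eeeeentntntntPtP ⇒ eeeeentntntntntP ⇒ eeeeentntntntntn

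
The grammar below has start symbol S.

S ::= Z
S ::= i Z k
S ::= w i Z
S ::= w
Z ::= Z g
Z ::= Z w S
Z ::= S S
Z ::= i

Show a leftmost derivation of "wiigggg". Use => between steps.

S => wiZ   [S ::= w i Z]
wiZ => wiZg   [Z ::= Z g]
wiZg => wiZgg   [Z ::= Z g]
wiZgg => wiZggg   [Z ::= Z g]
wiZggg => wiZgggg   [Z ::= Z g]
wiZgggg => wiigggg   [Z ::= i]

S => wiZ => wiZg => wiZgg => wiZggg => wiZgggg => wiigggg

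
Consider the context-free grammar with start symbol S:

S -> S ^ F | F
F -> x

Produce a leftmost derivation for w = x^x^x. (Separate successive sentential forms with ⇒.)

S ⇒ S^F ⇒ S^F^F ⇒ F^F^F ⇒ x^F^F ⇒ x^x^F ⇒ x^x^x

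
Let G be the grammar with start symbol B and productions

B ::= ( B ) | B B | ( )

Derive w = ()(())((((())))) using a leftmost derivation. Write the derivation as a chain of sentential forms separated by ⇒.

B ⇒ BB   [B ::= B B]
BB ⇒ ()B   [B ::= ( )]
()B ⇒ ()BB   [B ::= B B]
()BB ⇒ ()(B)B   [B ::= ( B )]
()(B)B ⇒ ()(())B   [B ::= ( )]
()(())B ⇒ ()(())(B)   [B ::= ( B )]
()(())(B) ⇒ ()(())((B))   [B ::= ( B )]
()(())((B)) ⇒ ()(())(((B)))   [B ::= ( B )]
()(())(((B))) ⇒ ()(())((((B))))   [B ::= ( B )]
()(())((((B)))) ⇒ ()(())((((()))))   [B ::= ( )]

B⇒BB⇒()B⇒()BB⇒()(B)B⇒()(())B⇒()(())(B)⇒()(())((B))⇒()(())(((B)))⇒()(())((((B))))⇒()(())((((()))))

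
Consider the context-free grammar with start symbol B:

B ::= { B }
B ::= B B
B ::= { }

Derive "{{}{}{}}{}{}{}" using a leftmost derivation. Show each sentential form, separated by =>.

B => BB   [B ::= B B]
BB => BBB   [B ::= B B]
BBB => BBBB   [B ::= B B]
BBBB => {B}BBB   [B ::= { B }]
{B}BBB => {BB}BBB   [B ::= B B]
{BB}BBB => {{}B}BBB   [B ::= { }]
{{}B}BBB => {{}BB}BBB   [B ::= B B]
{{}BB}BBB => {{}{}B}BBB   [B ::= { }]
{{}{}B}BBB => {{}{}{}}BBB   [B ::= { }]
{{}{}{}}BBB => {{}{}{}}{}BB   [B ::= { }]
{{}{}{}}{}BB => {{}{}{}}{}{}B   [B ::= { }]
{{}{}{}}{}{}B => {{}{}{}}{}{}{}   [B ::= { }]

B=>BB=>BBB=>BBBB=>{B}BBB=>{BB}BBB=>{{}B}BBB=>{{}BB}BBB=>{{}{}B}BBB=>{{}{}{}}BBB=>{{}{}{}}{}BB=>{{}{}{}}{}{}B=>{{}{}{}}{}{}{}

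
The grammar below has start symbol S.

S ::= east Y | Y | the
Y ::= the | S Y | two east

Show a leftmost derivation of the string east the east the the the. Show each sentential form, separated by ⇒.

S ⇒ east Y ⇒ east S Y ⇒ east Y Y ⇒ east the Y ⇒ east the S Y ⇒ east the east Y Y ⇒ east the east S Y Y ⇒ east the east the Y Y ⇒ east the east the the Y ⇒ east the east the the the

S ⇒ east Y   [S ::= east Y]
east Y ⇒ east S Y   [Y ::= S Y]
east S Y ⇒ east Y Y   [S ::= Y]
east Y Y ⇒ east the Y   [Y ::= the]
east the Y ⇒ east the S Y   [Y ::= S Y]
east the S Y ⇒ east the east Y Y   [S ::= east Y]
east the east Y Y ⇒ east the east S Y Y   [Y ::= S Y]
east the east S Y Y ⇒ east the east the Y Y   [S ::= the]
east the east the Y Y ⇒ east the east the the Y   [Y ::= the]
east the east the the Y ⇒ east the east the the the   [Y ::= the]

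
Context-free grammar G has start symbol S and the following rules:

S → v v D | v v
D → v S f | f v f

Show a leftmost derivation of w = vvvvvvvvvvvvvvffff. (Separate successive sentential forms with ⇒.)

S ⇒ vvD ⇒ vvvSf ⇒ vvvvvDf ⇒ vvvvvvSff ⇒ vvvvvvvvDff ⇒ vvvvvvvvvSfff ⇒ vvvvvvvvvvvDfff ⇒ vvvvvvvvvvvvSffff ⇒ vvvvvvvvvvvvvvffff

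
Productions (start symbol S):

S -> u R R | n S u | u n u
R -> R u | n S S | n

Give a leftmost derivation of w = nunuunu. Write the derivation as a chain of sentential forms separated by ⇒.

S⇒nSu⇒nuRRu⇒nuRuRu⇒nuRuuRu⇒nunuuRu⇒nunuunu

S ⇒ nSu   [S -> n S u]
nSu ⇒ nuRRu   [S -> u R R]
nuRRu ⇒ nuRuRu   [R -> R u]
nuRuRu ⇒ nuRuuRu   [R -> R u]
nuRuuRu ⇒ nunuuRu   [R -> n]
nunuuRu ⇒ nunuunu   [R -> n]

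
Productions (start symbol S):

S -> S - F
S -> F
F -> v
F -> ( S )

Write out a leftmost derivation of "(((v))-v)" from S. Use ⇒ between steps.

S ⇒ F ⇒ (S) ⇒ (S-F) ⇒ (F-F) ⇒ ((S)-F) ⇒ ((F)-F) ⇒ (((S))-F) ⇒ (((F))-F) ⇒ (((v))-F) ⇒ (((v))-v)

S ⇒ F   [S -> F]
F ⇒ (S)   [F -> ( S )]
(S) ⇒ (S-F)   [S -> S - F]
(S-F) ⇒ (F-F)   [S -> F]
(F-F) ⇒ ((S)-F)   [F -> ( S )]
((S)-F) ⇒ ((F)-F)   [S -> F]
((F)-F) ⇒ (((S))-F)   [F -> ( S )]
(((S))-F) ⇒ (((F))-F)   [S -> F]
(((F))-F) ⇒ (((v))-F)   [F -> v]
(((v))-F) ⇒ (((v))-v)   [F -> v]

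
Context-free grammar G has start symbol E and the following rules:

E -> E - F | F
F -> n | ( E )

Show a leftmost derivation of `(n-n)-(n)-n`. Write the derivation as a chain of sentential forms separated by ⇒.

E ⇒ E-F   [E -> E - F]
E-F ⇒ E-F-F   [E -> E - F]
E-F-F ⇒ F-F-F   [E -> F]
F-F-F ⇒ (E)-F-F   [F -> ( E )]
(E)-F-F ⇒ (E-F)-F-F   [E -> E - F]
(E-F)-F-F ⇒ (F-F)-F-F   [E -> F]
(F-F)-F-F ⇒ (n-F)-F-F   [F -> n]
(n-F)-F-F ⇒ (n-n)-F-F   [F -> n]
(n-n)-F-F ⇒ (n-n)-(E)-F   [F -> ( E )]
(n-n)-(E)-F ⇒ (n-n)-(F)-F   [E -> F]
(n-n)-(F)-F ⇒ (n-n)-(n)-F   [F -> n]
(n-n)-(n)-F ⇒ (n-n)-(n)-n   [F -> n]

E ⇒ E-F ⇒ E-F-F ⇒ F-F-F ⇒ (E)-F-F ⇒ (E-F)-F-F ⇒ (F-F)-F-F ⇒ (n-F)-F-F ⇒ (n-n)-F-F ⇒ (n-n)-(E)-F ⇒ (n-n)-(F)-F ⇒ (n-n)-(n)-F ⇒ (n-n)-(n)-n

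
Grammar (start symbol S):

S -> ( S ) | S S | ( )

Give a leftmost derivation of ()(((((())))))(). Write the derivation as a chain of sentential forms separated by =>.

S => SS => ()S => ()SS => ()(S)S => ()((S))S => ()(((S)))S => ()((((S))))S => ()(((((S)))))S => ()(((((())))))S => ()(((((())))))()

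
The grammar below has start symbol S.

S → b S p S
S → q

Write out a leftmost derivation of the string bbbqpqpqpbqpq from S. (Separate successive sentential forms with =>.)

S => bSpS => bbSpSpS => bbbSpSpSpS => bbbqpSpSpS => bbbqpqpSpS => bbbqpqpqpS => bbbqpqpqpbSpS => bbbqpqpqpbqpS => bbbqpqpqpbqpq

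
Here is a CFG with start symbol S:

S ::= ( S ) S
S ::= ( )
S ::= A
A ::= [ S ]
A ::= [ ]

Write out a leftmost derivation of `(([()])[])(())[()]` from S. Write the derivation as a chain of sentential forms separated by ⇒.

S ⇒ (S)S ⇒ ((S)S)S ⇒ ((A)S)S ⇒ (([S])S)S ⇒ (([()])S)S ⇒ (([()])A)S ⇒ (([()])[])S ⇒ (([()])[])(S)S ⇒ (([()])[])(())S ⇒ (([()])[])(())A ⇒ (([()])[])(())[S] ⇒ (([()])[])(())[()]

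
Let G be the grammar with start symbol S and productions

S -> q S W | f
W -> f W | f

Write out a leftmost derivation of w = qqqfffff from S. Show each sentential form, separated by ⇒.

S ⇒ qSW   [S -> q S W]
qSW ⇒ qqSWW   [S -> q S W]
qqSWW ⇒ qqqSWWW   [S -> q S W]
qqqSWWW ⇒ qqqfWWW   [S -> f]
qqqfWWW ⇒ qqqffWWW   [W -> f W]
qqqffWWW ⇒ qqqfffWW   [W -> f]
qqqfffWW ⇒ qqqffffW   [W -> f]
qqqffffW ⇒ qqqfffff   [W -> f]

S⇒qSW⇒qqSWW⇒qqqSWWW⇒qqqfWWW⇒qqqffWWW⇒qqqfffWW⇒qqqffffW⇒qqqfffff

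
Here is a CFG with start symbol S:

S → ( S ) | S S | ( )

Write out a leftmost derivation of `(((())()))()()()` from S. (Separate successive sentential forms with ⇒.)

S ⇒ SS   [S → S S]
SS ⇒ SSS   [S → S S]
SSS ⇒ SSSS   [S → S S]
SSSS ⇒ (S)SSS   [S → ( S )]
(S)SSS ⇒ ((S))SSS   [S → ( S )]
((S))SSS ⇒ ((SS))SSS   [S → S S]
((SS))SSS ⇒ (((S)S))SSS   [S → ( S )]
(((S)S))SSS ⇒ (((())S))SSS   [S → ( )]
(((())S))SSS ⇒ (((())()))SSS   [S → ( )]
(((())()))SSS ⇒ (((())()))()SS   [S → ( )]
(((())()))()SS ⇒ (((())()))()()S   [S → ( )]
(((())()))()()S ⇒ (((())()))()()()   [S → ( )]

S ⇒ SS ⇒ SSS ⇒ SSSS ⇒ (S)SSS ⇒ ((S))SSS ⇒ ((SS))SSS ⇒ (((S)S))SSS ⇒ (((())S))SSS ⇒ (((())()))SSS ⇒ (((())()))()SS ⇒ (((())()))()()S ⇒ (((())()))()()()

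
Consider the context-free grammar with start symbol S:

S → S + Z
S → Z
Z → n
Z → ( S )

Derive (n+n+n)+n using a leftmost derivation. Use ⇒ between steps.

S⇒S+Z⇒Z+Z⇒(S)+Z⇒(S+Z)+Z⇒(S+Z+Z)+Z⇒(Z+Z+Z)+Z⇒(n+Z+Z)+Z⇒(n+n+Z)+Z⇒(n+n+n)+Z⇒(n+n+n)+n

S ⇒ S+Z   [S → S + Z]
S+Z ⇒ Z+Z   [S → Z]
Z+Z ⇒ (S)+Z   [Z → ( S )]
(S)+Z ⇒ (S+Z)+Z   [S → S + Z]
(S+Z)+Z ⇒ (S+Z+Z)+Z   [S → S + Z]
(S+Z+Z)+Z ⇒ (Z+Z+Z)+Z   [S → Z]
(Z+Z+Z)+Z ⇒ (n+Z+Z)+Z   [Z → n]
(n+Z+Z)+Z ⇒ (n+n+Z)+Z   [Z → n]
(n+n+Z)+Z ⇒ (n+n+n)+Z   [Z → n]
(n+n+n)+Z ⇒ (n+n+n)+n   [Z → n]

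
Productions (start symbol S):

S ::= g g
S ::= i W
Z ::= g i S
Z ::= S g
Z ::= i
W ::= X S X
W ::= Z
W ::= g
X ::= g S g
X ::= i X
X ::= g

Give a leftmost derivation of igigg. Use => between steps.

S => iW   [S ::= i W]
iW => iZ   [W ::= Z]
iZ => igiS   [Z ::= g i S]
igiS => igigg   [S ::= g g]

S => iW => iZ => igiS => igigg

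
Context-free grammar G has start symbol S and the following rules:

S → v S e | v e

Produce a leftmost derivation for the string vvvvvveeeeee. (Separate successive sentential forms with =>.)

S => vSe   [S → v S e]
vSe => vvSee   [S → v S e]
vvSee => vvvSeee   [S → v S e]
vvvSeee => vvvvSeeee   [S → v S e]
vvvvSeeee => vvvvvSeeeee   [S → v S e]
vvvvvSeeeee => vvvvvveeeeee   [S → v e]

S => vSe => vvSee => vvvSeee => vvvvSeeee => vvvvvSeeeee => vvvvvveeeeee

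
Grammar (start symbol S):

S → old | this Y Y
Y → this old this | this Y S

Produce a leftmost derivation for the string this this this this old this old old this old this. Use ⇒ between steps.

S ⇒ this Y Y ⇒ this this Y S Y ⇒ this this this Y S S Y ⇒ this this this this old this S S Y ⇒ this this this this old this old S Y ⇒ this this this this old this old old Y ⇒ this this this this old this old old this old this

S ⇒ this Y Y   [S → this Y Y]
this Y Y ⇒ this this Y S Y   [Y → this Y S]
this this Y S Y ⇒ this this this Y S S Y   [Y → this Y S]
this this this Y S S Y ⇒ this this this this old this S S Y   [Y → this old this]
this this this this old this S S Y ⇒ this this this this old this old S Y   [S → old]
this this this this old this old S Y ⇒ this this this this old this old old Y   [S → old]
this this this this old this old old Y ⇒ this this this this old this old old this old this   [Y → this old this]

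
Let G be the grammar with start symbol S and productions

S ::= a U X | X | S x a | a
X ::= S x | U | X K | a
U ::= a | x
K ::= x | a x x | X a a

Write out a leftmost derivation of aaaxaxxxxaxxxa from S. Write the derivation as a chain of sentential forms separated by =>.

S => Sxa   [S ::= S x a]
Sxa => aUXxa   [S ::= a U X]
aUXxa => aaXxa   [U ::= a]
aaXxa => aaSxxa   [X ::= S x]
aaSxxa => aaXxxa   [S ::= X]
aaXxxa => aaSxxxa   [X ::= S x]
aaSxxxa => aaSxaxxxa   [S ::= S x a]
aaSxaxxxa => aaXxaxxxa   [S ::= X]
aaXxaxxxa => aaSxxaxxxa   [X ::= S x]
aaSxxaxxxa => aaXxxaxxxa   [S ::= X]
aaXxxaxxxa => aaXKxxaxxxa   [X ::= X K]
aaXKxxaxxxa => aaSxKxxaxxxa   [X ::= S x]
aaSxKxxaxxxa => aaaxKxxaxxxa   [S ::= a]
aaaxKxxaxxxa => aaaxaxxxxaxxxa   [K ::= a x x]

S=>Sxa=>aUXxa=>aaXxa=>aaSxxa=>aaXxxa=>aaSxxxa=>aaSxaxxxa=>aaXxaxxxa=>aaSxxaxxxa=>aaXxxaxxxa=>aaXKxxaxxxa=>aaSxKxxaxxxa=>aaaxKxxaxxxa=>aaaxaxxxxaxxxa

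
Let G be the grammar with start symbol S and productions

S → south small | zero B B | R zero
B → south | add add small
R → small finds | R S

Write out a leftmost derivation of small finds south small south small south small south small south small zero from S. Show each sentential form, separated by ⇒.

S ⇒ R zero ⇒ R S zero ⇒ R S S zero ⇒ R S S S zero ⇒ R S S S S zero ⇒ R S S S S S zero ⇒ small finds S S S S S zero ⇒ small finds south small S S S S zero ⇒ small finds south small south small S S S zero ⇒ small finds south small south small south small S S zero ⇒ small finds south small south small south small south small S zero ⇒ small finds south small south small south small south small south small zero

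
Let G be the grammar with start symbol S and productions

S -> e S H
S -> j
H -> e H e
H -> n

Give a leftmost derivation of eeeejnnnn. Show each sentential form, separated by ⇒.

S ⇒ eSH ⇒ eeSHH ⇒ eeeSHHH ⇒ eeeeSHHHH ⇒ eeeejHHHH ⇒ eeeejnHHH ⇒ eeeejnnHH ⇒ eeeejnnnH ⇒ eeeejnnnn

S ⇒ eSH   [S -> e S H]
eSH ⇒ eeSHH   [S -> e S H]
eeSHH ⇒ eeeSHHH   [S -> e S H]
eeeSHHH ⇒ eeeeSHHHH   [S -> e S H]
eeeeSHHHH ⇒ eeeejHHHH   [S -> j]
eeeejHHHH ⇒ eeeejnHHH   [H -> n]
eeeejnHHH ⇒ eeeejnnHH   [H -> n]
eeeejnnHH ⇒ eeeejnnnH   [H -> n]
eeeejnnnH ⇒ eeeejnnnn   [H -> n]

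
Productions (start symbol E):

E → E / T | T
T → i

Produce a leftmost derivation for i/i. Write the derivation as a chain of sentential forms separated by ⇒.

E ⇒ E/T   [E → E / T]
E/T ⇒ T/T   [E → T]
T/T ⇒ i/T   [T → i]
i/T ⇒ i/i   [T → i]

E ⇒ E/T ⇒ T/T ⇒ i/T ⇒ i/i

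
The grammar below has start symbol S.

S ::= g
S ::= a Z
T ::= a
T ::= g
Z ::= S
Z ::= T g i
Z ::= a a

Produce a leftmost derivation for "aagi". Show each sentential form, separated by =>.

S => aZ   [S ::= a Z]
aZ => aTgi   [Z ::= T g i]
aTgi => aagi   [T ::= a]

S=>aZ=>aTgi=>aagi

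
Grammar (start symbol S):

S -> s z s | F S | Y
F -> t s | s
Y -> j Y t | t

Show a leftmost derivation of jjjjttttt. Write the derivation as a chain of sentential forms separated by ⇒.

S ⇒ Y ⇒ jYt ⇒ jjYtt ⇒ jjjYttt ⇒ jjjjYtttt ⇒ jjjjttttt

S ⇒ Y   [S -> Y]
Y ⇒ jYt   [Y -> j Y t]
jYt ⇒ jjYtt   [Y -> j Y t]
jjYtt ⇒ jjjYttt   [Y -> j Y t]
jjjYttt ⇒ jjjjYtttt   [Y -> j Y t]
jjjjYtttt ⇒ jjjjttttt   [Y -> t]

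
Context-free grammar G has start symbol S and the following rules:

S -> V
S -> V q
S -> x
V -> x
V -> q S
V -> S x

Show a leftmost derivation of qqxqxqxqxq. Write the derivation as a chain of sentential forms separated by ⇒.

S ⇒ Vq   [S -> V q]
Vq ⇒ Sxq   [V -> S x]
Sxq ⇒ Vqxq   [S -> V q]
Vqxq ⇒ Sxqxq   [V -> S x]
Sxqxq ⇒ Vxqxq   [S -> V]
Vxqxq ⇒ qSxqxq   [V -> q S]
qSxqxq ⇒ qVqxqxq   [S -> V q]
qVqxqxq ⇒ qSxqxqxq   [V -> S x]
qSxqxqxq ⇒ qVqxqxqxq   [S -> V q]
qVqxqxqxq ⇒ qqSqxqxqxq   [V -> q S]
qqSqxqxqxq ⇒ qqVqxqxqxq   [S -> V]
qqVqxqxqxq ⇒ qqxqxqxqxq   [V -> x]

S ⇒ Vq ⇒ Sxq ⇒ Vqxq ⇒ Sxqxq ⇒ Vxqxq ⇒ qSxqxq ⇒ qVqxqxq ⇒ qSxqxqxq ⇒ qVqxqxqxq ⇒ qqSqxqxqxq ⇒ qqVqxqxqxq ⇒ qqxqxqxqxq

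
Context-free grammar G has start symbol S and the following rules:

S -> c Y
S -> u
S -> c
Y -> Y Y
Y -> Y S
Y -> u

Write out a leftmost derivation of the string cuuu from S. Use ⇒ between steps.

S ⇒ cY   [S -> c Y]
cY ⇒ cYY   [Y -> Y Y]
cYY ⇒ cYYY   [Y -> Y Y]
cYYY ⇒ cuYY   [Y -> u]
cuYY ⇒ cuuY   [Y -> u]
cuuY ⇒ cuuu   [Y -> u]

S ⇒ cY ⇒ cYY ⇒ cYYY ⇒ cuYY ⇒ cuuY ⇒ cuuu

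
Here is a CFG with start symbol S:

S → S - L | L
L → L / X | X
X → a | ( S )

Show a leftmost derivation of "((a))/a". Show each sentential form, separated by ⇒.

S ⇒ L   [S → L]
L ⇒ L/X   [L → L / X]
L/X ⇒ X/X   [L → X]
X/X ⇒ (S)/X   [X → ( S )]
(S)/X ⇒ (L)/X   [S → L]
(L)/X ⇒ (X)/X   [L → X]
(X)/X ⇒ ((S))/X   [X → ( S )]
((S))/X ⇒ ((L))/X   [S → L]
((L))/X ⇒ ((X))/X   [L → X]
((X))/X ⇒ ((a))/X   [X → a]
((a))/X ⇒ ((a))/a   [X → a]

S ⇒ L ⇒ L/X ⇒ X/X ⇒ (S)/X ⇒ (L)/X ⇒ (X)/X ⇒ ((S))/X ⇒ ((L))/X ⇒ ((X))/X ⇒ ((a))/X ⇒ ((a))/a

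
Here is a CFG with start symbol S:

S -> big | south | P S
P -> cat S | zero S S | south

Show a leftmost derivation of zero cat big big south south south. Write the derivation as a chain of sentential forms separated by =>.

S => P S   [S -> P S]
P S => zero S S S   [P -> zero S S]
zero S S S => zero P S S S   [S -> P S]
zero P S S S => zero cat S S S S   [P -> cat S]
zero cat S S S S => zero cat big S S S   [S -> big]
zero cat big S S S => zero cat big big S S   [S -> big]
zero cat big big S S => zero cat big big south S   [S -> south]
zero cat big big south S => zero cat big big south P S   [S -> P S]
zero cat big big south P S => zero cat big big south south S   [P -> south]
zero cat big big south south S => zero cat big big south south south   [S -> south]

S => P S => zero S S S => zero P S S S => zero cat S S S S => zero cat big S S S => zero cat big big S S => zero cat big big south S => zero cat big big south P S => zero cat big big south south S => zero cat big big south south south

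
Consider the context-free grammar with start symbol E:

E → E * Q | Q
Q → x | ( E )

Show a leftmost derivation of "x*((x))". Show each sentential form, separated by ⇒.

E ⇒ E*Q   [E → E * Q]
E*Q ⇒ Q*Q   [E → Q]
Q*Q ⇒ x*Q   [Q → x]
x*Q ⇒ x*(E)   [Q → ( E )]
x*(E) ⇒ x*(Q)   [E → Q]
x*(Q) ⇒ x*((E))   [Q → ( E )]
x*((E)) ⇒ x*((Q))   [E → Q]
x*((Q)) ⇒ x*((x))   [Q → x]

E ⇒ E*Q ⇒ Q*Q ⇒ x*Q ⇒ x*(E) ⇒ x*(Q) ⇒ x*((E)) ⇒ x*((Q)) ⇒ x*((x))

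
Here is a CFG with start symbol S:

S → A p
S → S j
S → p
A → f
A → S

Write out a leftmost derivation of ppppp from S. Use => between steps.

S => Ap => Sp => App => Spp => Appp => Sppp => Apppp => Spppp => ppppp

S => Ap   [S → A p]
Ap => Sp   [A → S]
Sp => App   [S → A p]
App => Spp   [A → S]
Spp => Appp   [S → A p]
Appp => Sppp   [A → S]
Sppp => Apppp   [S → A p]
Apppp => Spppp   [A → S]
Spppp => ppppp   [S → p]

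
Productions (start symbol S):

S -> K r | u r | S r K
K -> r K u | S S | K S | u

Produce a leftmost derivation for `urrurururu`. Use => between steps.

S => SrK   [S -> S r K]
SrK => SrKrK   [S -> S r K]
SrKrK => SrKrKrK   [S -> S r K]
SrKrKrK => SrKrKrKrK   [S -> S r K]
SrKrKrKrK => urrKrKrKrK   [S -> u r]
urrKrKrKrK => urrurKrKrK   [K -> u]
urrurKrKrK => urrururKrK   [K -> u]
urrururKrK => urrurururK   [K -> u]
urrurururK => urrurururu   [K -> u]

S => SrK => SrKrK => SrKrKrK => SrKrKrKrK => urrKrKrKrK => urrurKrKrK => urrururKrK => urrurururK => urrurururu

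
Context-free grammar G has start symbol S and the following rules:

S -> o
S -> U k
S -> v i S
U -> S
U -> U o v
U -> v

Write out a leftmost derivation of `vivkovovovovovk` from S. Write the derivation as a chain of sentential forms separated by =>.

S => Uk   [S -> U k]
Uk => Uovk   [U -> U o v]
Uovk => Uovovk   [U -> U o v]
Uovovk => Uovovovk   [U -> U o v]
Uovovovk => Uovovovovk   [U -> U o v]
Uovovovovk => Uovovovovovk   [U -> U o v]
Uovovovovovk => Sovovovovovk   [U -> S]
Sovovovovovk => viSovovovovovk   [S -> v i S]
viSovovovovovk => viUkovovovovovk   [S -> U k]
viUkovovovovovk => vivkovovovovovk   [U -> v]

S => Uk => Uovk => Uovovk => Uovovovk => Uovovovovk => Uovovovovovk => Sovovovovovk => viSovovovovovk => viUkovovovovovk => vivkovovovovovk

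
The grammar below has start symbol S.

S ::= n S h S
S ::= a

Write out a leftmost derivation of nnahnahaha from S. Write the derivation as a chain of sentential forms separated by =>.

S => nShS => nnShShS => nnahShS => nnahnShShS => nnahnahShS => nnahnahahS => nnahnahaha

S => nShS   [S ::= n S h S]
nShS => nnShShS   [S ::= n S h S]
nnShShS => nnahShS   [S ::= a]
nnahShS => nnahnShShS   [S ::= n S h S]
nnahnShShS => nnahnahShS   [S ::= a]
nnahnahShS => nnahnahahS   [S ::= a]
nnahnahahS => nnahnahaha   [S ::= a]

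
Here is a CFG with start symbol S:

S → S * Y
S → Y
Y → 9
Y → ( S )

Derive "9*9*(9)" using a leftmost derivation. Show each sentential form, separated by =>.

S=>S*Y=>S*Y*Y=>Y*Y*Y=>9*Y*Y=>9*9*Y=>9*9*(S)=>9*9*(Y)=>9*9*(9)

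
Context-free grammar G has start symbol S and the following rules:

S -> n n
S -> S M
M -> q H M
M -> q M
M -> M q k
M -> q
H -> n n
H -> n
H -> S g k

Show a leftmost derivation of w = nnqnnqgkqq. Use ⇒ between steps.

S ⇒ SM ⇒ SMM ⇒ nnMM ⇒ nnqHMM ⇒ nnqSgkMM ⇒ nnqSMgkMM ⇒ nnqnnMgkMM ⇒ nnqnnqgkMM ⇒ nnqnnqgkqM ⇒ nnqnnqgkqq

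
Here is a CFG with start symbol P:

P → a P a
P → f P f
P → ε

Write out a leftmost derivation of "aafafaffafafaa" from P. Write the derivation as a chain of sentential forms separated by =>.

P=>aPa=>aaPaa=>aafPfaa=>aafaPafaa=>aafafPfafaa=>aafafaPafafaa=>aafafafPfafafaa=>aafafaffafafaa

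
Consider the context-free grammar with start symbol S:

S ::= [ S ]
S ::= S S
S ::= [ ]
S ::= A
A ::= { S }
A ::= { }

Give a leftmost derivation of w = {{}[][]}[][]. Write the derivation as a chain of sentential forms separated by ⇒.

S ⇒ SS ⇒ SSS ⇒ ASS ⇒ {S}SS ⇒ {SS}SS ⇒ {SSS}SS ⇒ {ASS}SS ⇒ {{}SS}SS ⇒ {{}[]S}SS ⇒ {{}[][]}SS ⇒ {{}[][]}[]S ⇒ {{}[][]}[][]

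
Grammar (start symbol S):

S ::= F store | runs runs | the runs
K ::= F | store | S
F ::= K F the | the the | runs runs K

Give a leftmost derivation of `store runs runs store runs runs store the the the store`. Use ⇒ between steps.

S ⇒ F store ⇒ K F the store ⇒ store F the store ⇒ store K F the the store ⇒ store S F the the store ⇒ store runs runs F the the store ⇒ store runs runs K F the the the store ⇒ store runs runs store F the the the store ⇒ store runs runs store runs runs K the the the store ⇒ store runs runs store runs runs store the the the store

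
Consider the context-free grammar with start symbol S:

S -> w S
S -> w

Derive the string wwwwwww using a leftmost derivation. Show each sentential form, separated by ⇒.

S⇒wS⇒wwS⇒wwwS⇒wwwwS⇒wwwwwS⇒wwwwwwS⇒wwwwwww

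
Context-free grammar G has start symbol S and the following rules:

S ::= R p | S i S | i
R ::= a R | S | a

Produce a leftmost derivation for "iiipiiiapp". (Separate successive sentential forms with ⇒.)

S ⇒ Rp ⇒ Sp ⇒ SiSp ⇒ iiSp ⇒ iiSiSp ⇒ iiSiSiSp ⇒ iiRpiSiSp ⇒ iiSpiSiSp ⇒ iiipiSiSp ⇒ iiipiiiSp ⇒ iiipiiiRpp ⇒ iiipiiiapp

S ⇒ Rp   [S ::= R p]
Rp ⇒ Sp   [R ::= S]
Sp ⇒ SiSp   [S ::= S i S]
SiSp ⇒ iiSp   [S ::= i]
iiSp ⇒ iiSiSp   [S ::= S i S]
iiSiSp ⇒ iiSiSiSp   [S ::= S i S]
iiSiSiSp ⇒ iiRpiSiSp   [S ::= R p]
iiRpiSiSp ⇒ iiSpiSiSp   [R ::= S]
iiSpiSiSp ⇒ iiipiSiSp   [S ::= i]
iiipiSiSp ⇒ iiipiiiSp   [S ::= i]
iiipiiiSp ⇒ iiipiiiRpp   [S ::= R p]
iiipiiiRpp ⇒ iiipiiiapp   [R ::= a]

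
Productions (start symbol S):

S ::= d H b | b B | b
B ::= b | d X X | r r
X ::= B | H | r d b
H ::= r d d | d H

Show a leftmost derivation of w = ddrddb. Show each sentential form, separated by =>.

S => dHb => ddHb => ddrddb

S => dHb   [S ::= d H b]
dHb => ddHb   [H ::= d H]
ddHb => ddrddb   [H ::= r d d]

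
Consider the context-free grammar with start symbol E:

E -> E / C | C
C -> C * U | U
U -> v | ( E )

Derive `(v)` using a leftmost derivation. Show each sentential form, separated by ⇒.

E ⇒ C   [E -> C]
C ⇒ U   [C -> U]
U ⇒ (E)   [U -> ( E )]
(E) ⇒ (C)   [E -> C]
(C) ⇒ (U)   [C -> U]
(U) ⇒ (v)   [U -> v]

E ⇒ C ⇒ U ⇒ (E) ⇒ (C) ⇒ (U) ⇒ (v)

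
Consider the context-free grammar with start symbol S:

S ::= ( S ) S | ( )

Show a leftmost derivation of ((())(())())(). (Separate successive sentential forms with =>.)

S => (S)S => ((S)S)S => ((())S)S => ((())(S)S)S => ((())(())S)S => ((())(())())S => ((())(())())()

S => (S)S   [S ::= ( S ) S]
(S)S => ((S)S)S   [S ::= ( S ) S]
((S)S)S => ((())S)S   [S ::= ( )]
((())S)S => ((())(S)S)S   [S ::= ( S ) S]
((())(S)S)S => ((())(())S)S   [S ::= ( )]
((())(())S)S => ((())(())())S   [S ::= ( )]
((())(())())S => ((())(())())()   [S ::= ( )]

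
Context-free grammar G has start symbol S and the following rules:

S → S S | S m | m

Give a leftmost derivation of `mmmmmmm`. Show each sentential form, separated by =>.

S => Sm => SSm => SmSm => SSmSm => mSmSm => mSmmSm => mSSmmSm => mmSmmSm => mmmmmSm => mmmmmmm

S => Sm   [S → S m]
Sm => SSm   [S → S S]
SSm => SmSm   [S → S m]
SmSm => SSmSm   [S → S S]
SSmSm => mSmSm   [S → m]
mSmSm => mSmmSm   [S → S m]
mSmmSm => mSSmmSm   [S → S S]
mSSmmSm => mmSmmSm   [S → m]
mmSmmSm => mmmmmSm   [S → m]
mmmmmSm => mmmmmmm   [S → m]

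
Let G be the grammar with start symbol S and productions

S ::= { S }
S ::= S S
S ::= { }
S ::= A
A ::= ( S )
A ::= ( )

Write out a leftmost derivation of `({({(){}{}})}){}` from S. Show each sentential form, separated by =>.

S => SS => AS => (S)S => ({S})S => ({A})S => ({(S)})S => ({({S})})S => ({({SS})})S => ({({SSS})})S => ({({ASS})})S => ({({()SS})})S => ({({(){}S})})S => ({({(){}{}})})S => ({({(){}{}})}){}

S => SS   [S ::= S S]
SS => AS   [S ::= A]
AS => (S)S   [A ::= ( S )]
(S)S => ({S})S   [S ::= { S }]
({S})S => ({A})S   [S ::= A]
({A})S => ({(S)})S   [A ::= ( S )]
({(S)})S => ({({S})})S   [S ::= { S }]
({({S})})S => ({({SS})})S   [S ::= S S]
({({SS})})S => ({({SSS})})S   [S ::= S S]
({({SSS})})S => ({({ASS})})S   [S ::= A]
({({ASS})})S => ({({()SS})})S   [A ::= ( )]
({({()SS})})S => ({({(){}S})})S   [S ::= { }]
({({(){}S})})S => ({({(){}{}})})S   [S ::= { }]
({({(){}{}})})S => ({({(){}{}})}){}   [S ::= { }]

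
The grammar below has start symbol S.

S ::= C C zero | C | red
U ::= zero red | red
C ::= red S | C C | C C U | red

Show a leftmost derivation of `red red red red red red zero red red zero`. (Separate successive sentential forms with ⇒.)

S ⇒ C C zero   [S ::= C C zero]
C C zero ⇒ C C U C zero   [C ::= C C U]
C C U C zero ⇒ C C U C U C zero   [C ::= C C U]
C C U C U C zero ⇒ red S C U C U C zero   [C ::= red S]
red S C U C U C zero ⇒ red red C U C U C zero   [S ::= red]
red red C U C U C zero ⇒ red red C C U C U C zero   [C ::= C C]
red red C C U C U C zero ⇒ red red red C U C U C zero   [C ::= red]
red red red C U C U C zero ⇒ red red red red U C U C zero   [C ::= red]
red red red red U C U C zero ⇒ red red red red red C U C zero   [U ::= red]
red red red red red C U C zero ⇒ red red red red red red U C zero   [C ::= red]
red red red red red red U C zero ⇒ red red red red red red zero red C zero   [U ::= zero red]
red red red red red red zero red C zero ⇒ red red red red red red zero red red zero   [C ::= red]

S ⇒ C C zero ⇒ C C U C zero ⇒ C C U C U C zero ⇒ red S C U C U C zero ⇒ red red C U C U C zero ⇒ red red C C U C U C zero ⇒ red red red C U C U C zero ⇒ red red red red U C U C zero ⇒ red red red red red C U C zero ⇒ red red red red red red U C zero ⇒ red red red red red red zero red C zero ⇒ red red red red red red zero red red zero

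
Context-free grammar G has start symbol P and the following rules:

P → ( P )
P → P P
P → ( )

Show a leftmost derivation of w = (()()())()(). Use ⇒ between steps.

P ⇒ PP   [P → P P]
PP ⇒ PPP   [P → P P]
PPP ⇒ (P)PP   [P → ( P )]
(P)PP ⇒ (PP)PP   [P → P P]
(PP)PP ⇒ (PPP)PP   [P → P P]
(PPP)PP ⇒ (()PP)PP   [P → ( )]
(()PP)PP ⇒ (()()P)PP   [P → ( )]
(()()P)PP ⇒ (()()())PP   [P → ( )]
(()()())PP ⇒ (()()())()P   [P → ( )]
(()()())()P ⇒ (()()())()()   [P → ( )]

P ⇒ PP ⇒ PPP ⇒ (P)PP ⇒ (PP)PP ⇒ (PPP)PP ⇒ (()PP)PP ⇒ (()()P)PP ⇒ (()()())PP ⇒ (()()())()P ⇒ (()()())()()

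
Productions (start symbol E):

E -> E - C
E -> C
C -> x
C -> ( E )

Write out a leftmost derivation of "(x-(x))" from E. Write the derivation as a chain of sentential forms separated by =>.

E=>C=>(E)=>(E-C)=>(C-C)=>(x-C)=>(x-(E))=>(x-(C))=>(x-(x))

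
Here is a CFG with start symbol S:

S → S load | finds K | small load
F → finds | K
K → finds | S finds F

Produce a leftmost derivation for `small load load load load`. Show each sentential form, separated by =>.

S => S load => S load load => S load load load => small load load load load

S => S load   [S → S load]
S load => S load load   [S → S load]
S load load => S load load load   [S → S load]
S load load load => small load load load load   [S → small load]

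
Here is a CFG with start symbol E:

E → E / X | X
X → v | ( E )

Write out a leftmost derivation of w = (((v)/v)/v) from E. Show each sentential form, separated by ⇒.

E ⇒ X   [E → X]
X ⇒ (E)   [X → ( E )]
(E) ⇒ (E/X)   [E → E / X]
(E/X) ⇒ (X/X)   [E → X]
(X/X) ⇒ ((E)/X)   [X → ( E )]
((E)/X) ⇒ ((E/X)/X)   [E → E / X]
((E/X)/X) ⇒ ((X/X)/X)   [E → X]
((X/X)/X) ⇒ (((E)/X)/X)   [X → ( E )]
(((E)/X)/X) ⇒ (((X)/X)/X)   [E → X]
(((X)/X)/X) ⇒ (((v)/X)/X)   [X → v]
(((v)/X)/X) ⇒ (((v)/v)/X)   [X → v]
(((v)/v)/X) ⇒ (((v)/v)/v)   [X → v]

E ⇒ X ⇒ (E) ⇒ (E/X) ⇒ (X/X) ⇒ ((E)/X) ⇒ ((E/X)/X) ⇒ ((X/X)/X) ⇒ (((E)/X)/X) ⇒ (((X)/X)/X) ⇒ (((v)/X)/X) ⇒ (((v)/v)/X) ⇒ (((v)/v)/v)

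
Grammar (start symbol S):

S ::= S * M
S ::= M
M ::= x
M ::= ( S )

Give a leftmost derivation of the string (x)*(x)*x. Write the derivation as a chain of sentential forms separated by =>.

S => S*M => S*M*M => M*M*M => (S)*M*M => (M)*M*M => (x)*M*M => (x)*(S)*M => (x)*(M)*M => (x)*(x)*M => (x)*(x)*x

S => S*M   [S ::= S * M]
S*M => S*M*M   [S ::= S * M]
S*M*M => M*M*M   [S ::= M]
M*M*M => (S)*M*M   [M ::= ( S )]
(S)*M*M => (M)*M*M   [S ::= M]
(M)*M*M => (x)*M*M   [M ::= x]
(x)*M*M => (x)*(S)*M   [M ::= ( S )]
(x)*(S)*M => (x)*(M)*M   [S ::= M]
(x)*(M)*M => (x)*(x)*M   [M ::= x]
(x)*(x)*M => (x)*(x)*x   [M ::= x]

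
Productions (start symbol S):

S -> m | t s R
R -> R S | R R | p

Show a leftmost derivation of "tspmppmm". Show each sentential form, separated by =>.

S => tsR => tsRS => tsRSS => tsRRSS => tsRRRSS => tsRSRRSS => tspSRRSS => tspmRRSS => tspmpRSS => tspmppSS => tspmppmS => tspmppmm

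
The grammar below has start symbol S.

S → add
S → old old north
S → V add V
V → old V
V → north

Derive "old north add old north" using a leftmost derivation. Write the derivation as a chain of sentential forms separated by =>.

S => V add V => old V add V => old north add V => old north add old V => old north add old north

S => V add V   [S → V add V]
V add V => old V add V   [V → old V]
old V add V => old north add V   [V → north]
old north add V => old north add old V   [V → old V]
old north add old V => old north add old north   [V → north]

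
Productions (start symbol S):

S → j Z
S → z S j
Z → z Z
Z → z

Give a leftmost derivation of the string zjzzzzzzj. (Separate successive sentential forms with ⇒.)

S⇒zSj⇒zjZj⇒zjzZj⇒zjzzZj⇒zjzzzZj⇒zjzzzzZj⇒zjzzzzzZj⇒zjzzzzzzj

S ⇒ zSj   [S → z S j]
zSj ⇒ zjZj   [S → j Z]
zjZj ⇒ zjzZj   [Z → z Z]
zjzZj ⇒ zjzzZj   [Z → z Z]
zjzzZj ⇒ zjzzzZj   [Z → z Z]
zjzzzZj ⇒ zjzzzzZj   [Z → z Z]
zjzzzzZj ⇒ zjzzzzzZj   [Z → z Z]
zjzzzzzZj ⇒ zjzzzzzzj   [Z → z]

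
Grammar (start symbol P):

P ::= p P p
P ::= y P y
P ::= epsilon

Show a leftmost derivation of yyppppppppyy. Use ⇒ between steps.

P ⇒ yPy ⇒ yyPyy ⇒ yypPpyy ⇒ yyppPppyy ⇒ yypppPpppyy ⇒ yyppppPppppyy ⇒ yyppppppppyy

P ⇒ yPy   [P ::= y P y]
yPy ⇒ yyPyy   [P ::= y P y]
yyPyy ⇒ yypPpyy   [P ::= p P p]
yypPpyy ⇒ yyppPppyy   [P ::= p P p]
yyppPppyy ⇒ yypppPpppyy   [P ::= p P p]
yypppPpppyy ⇒ yyppppPppppyy   [P ::= p P p]
yyppppPppppyy ⇒ yyppppppppyy   [P ::= epsilon]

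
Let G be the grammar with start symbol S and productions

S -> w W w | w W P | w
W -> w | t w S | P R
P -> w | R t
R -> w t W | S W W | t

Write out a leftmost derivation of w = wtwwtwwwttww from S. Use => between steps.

S=>wWw=>wtwSw=>wtwwWPw=>wtwwtwSPw=>wtwwtwwWPPw=>wtwwtwwwPPw=>wtwwtwwwRtPw=>wtwwtwwwttPw=>wtwwtwwwttww

S => wWw   [S -> w W w]
wWw => wtwSw   [W -> t w S]
wtwSw => wtwwWPw   [S -> w W P]
wtwwWPw => wtwwtwSPw   [W -> t w S]
wtwwtwSPw => wtwwtwwWPPw   [S -> w W P]
wtwwtwwWPPw => wtwwtwwwPPw   [W -> w]
wtwwtwwwPPw => wtwwtwwwRtPw   [P -> R t]
wtwwtwwwRtPw => wtwwtwwwttPw   [R -> t]
wtwwtwwwttPw => wtwwtwwwttww   [P -> w]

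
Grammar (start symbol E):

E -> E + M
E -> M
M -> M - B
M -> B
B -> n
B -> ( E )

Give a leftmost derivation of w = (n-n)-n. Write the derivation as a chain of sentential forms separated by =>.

E => M => M-B => B-B => (E)-B => (M)-B => (M-B)-B => (B-B)-B => (n-B)-B => (n-n)-B => (n-n)-n

E => M   [E -> M]
M => M-B   [M -> M - B]
M-B => B-B   [M -> B]
B-B => (E)-B   [B -> ( E )]
(E)-B => (M)-B   [E -> M]
(M)-B => (M-B)-B   [M -> M - B]
(M-B)-B => (B-B)-B   [M -> B]
(B-B)-B => (n-B)-B   [B -> n]
(n-B)-B => (n-n)-B   [B -> n]
(n-n)-B => (n-n)-n   [B -> n]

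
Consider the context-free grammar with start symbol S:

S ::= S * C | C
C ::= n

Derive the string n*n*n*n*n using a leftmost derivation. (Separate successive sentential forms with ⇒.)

S ⇒ S*C ⇒ S*C*C ⇒ S*C*C*C ⇒ S*C*C*C*C ⇒ C*C*C*C*C ⇒ n*C*C*C*C ⇒ n*n*C*C*C ⇒ n*n*n*C*C ⇒ n*n*n*n*C ⇒ n*n*n*n*n

S ⇒ S*C   [S ::= S * C]
S*C ⇒ S*C*C   [S ::= S * C]
S*C*C ⇒ S*C*C*C   [S ::= S * C]
S*C*C*C ⇒ S*C*C*C*C   [S ::= S * C]
S*C*C*C*C ⇒ C*C*C*C*C   [S ::= C]
C*C*C*C*C ⇒ n*C*C*C*C   [C ::= n]
n*C*C*C*C ⇒ n*n*C*C*C   [C ::= n]
n*n*C*C*C ⇒ n*n*n*C*C   [C ::= n]
n*n*n*C*C ⇒ n*n*n*n*C   [C ::= n]
n*n*n*n*C ⇒ n*n*n*n*n   [C ::= n]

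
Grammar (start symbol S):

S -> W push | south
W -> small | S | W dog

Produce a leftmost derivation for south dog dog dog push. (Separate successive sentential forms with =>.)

S => W push   [S -> W push]
W push => W dog push   [W -> W dog]
W dog push => W dog dog push   [W -> W dog]
W dog dog push => W dog dog dog push   [W -> W dog]
W dog dog dog push => S dog dog dog push   [W -> S]
S dog dog dog push => south dog dog dog push   [S -> south]

S => W push => W dog push => W dog dog push => W dog dog dog push => S dog dog dog push => south dog dog dog push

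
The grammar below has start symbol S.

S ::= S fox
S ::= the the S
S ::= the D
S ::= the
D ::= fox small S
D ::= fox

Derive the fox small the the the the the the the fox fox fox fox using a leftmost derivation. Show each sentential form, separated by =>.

S => the D => the fox small S => the fox small S fox => the fox small S fox fox => the fox small the the S fox fox => the fox small the the S fox fox fox => the fox small the the the the S fox fox fox => the fox small the the the the the the S fox fox fox => the fox small the the the the the the S fox fox fox fox => the fox small the the the the the the the fox fox fox fox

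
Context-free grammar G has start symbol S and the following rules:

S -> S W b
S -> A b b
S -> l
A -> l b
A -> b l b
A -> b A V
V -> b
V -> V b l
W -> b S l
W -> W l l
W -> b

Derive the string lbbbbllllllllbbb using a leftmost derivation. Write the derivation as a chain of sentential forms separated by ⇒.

S ⇒ SWb   [S -> S W b]
SWb ⇒ SWbWb   [S -> S W b]
SWbWb ⇒ AbbWbWb   [S -> A b b]
AbbWbWb ⇒ lbbbWbWb   [A -> l b]
lbbbWbWb ⇒ lbbbWllbWb   [W -> W l l]
lbbbWllbWb ⇒ lbbbWllllbWb   [W -> W l l]
lbbbWllllbWb ⇒ lbbbWllllllbWb   [W -> W l l]
lbbbWllllllbWb ⇒ lbbbWllllllllbWb   [W -> W l l]
lbbbWllllllllbWb ⇒ lbbbbllllllllbWb   [W -> b]
lbbbbllllllllbWb ⇒ lbbbbllllllllbbb   [W -> b]

S⇒SWb⇒SWbWb⇒AbbWbWb⇒lbbbWbWb⇒lbbbWllbWb⇒lbbbWllllbWb⇒lbbbWllllllbWb⇒lbbbWllllllllbWb⇒lbbbbllllllllbWb⇒lbbbbllllllllbbb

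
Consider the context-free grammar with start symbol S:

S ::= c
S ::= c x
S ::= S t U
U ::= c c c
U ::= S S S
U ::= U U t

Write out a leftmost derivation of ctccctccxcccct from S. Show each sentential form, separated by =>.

S => StU   [S ::= S t U]
StU => StUtU   [S ::= S t U]
StUtU => ctUtU   [S ::= c]
ctUtU => ctccctU   [U ::= c c c]
ctccctU => ctccctUUt   [U ::= U U t]
ctccctUUt => ctccctSSSUt   [U ::= S S S]
ctccctSSSUt => ctccctcSSUt   [S ::= c]
ctccctcSSUt => ctccctccxSUt   [S ::= c x]
ctccctccxSUt => ctccctccxcUt   [S ::= c]
ctccctccxcUt => ctccctccxcccct   [U ::= c c c]

S=>StU=>StUtU=>ctUtU=>ctccctU=>ctccctUUt=>ctccctSSSUt=>ctccctcSSUt=>ctccctccxSUt=>ctccctccxcUt=>ctccctccxcccct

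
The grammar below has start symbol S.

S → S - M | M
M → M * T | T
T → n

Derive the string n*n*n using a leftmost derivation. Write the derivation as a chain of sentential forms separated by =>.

S => M   [S → M]
M => M*T   [M → M * T]
M*T => M*T*T   [M → M * T]
M*T*T => T*T*T   [M → T]
T*T*T => n*T*T   [T → n]
n*T*T => n*n*T   [T → n]
n*n*T => n*n*n   [T → n]

S => M => M*T => M*T*T => T*T*T => n*T*T => n*n*T => n*n*n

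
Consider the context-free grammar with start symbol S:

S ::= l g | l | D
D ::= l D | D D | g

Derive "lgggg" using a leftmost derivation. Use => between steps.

S => D => DD => lDD => lDDD => lDDDD => lgDDD => lggDD => lgggD => lgggg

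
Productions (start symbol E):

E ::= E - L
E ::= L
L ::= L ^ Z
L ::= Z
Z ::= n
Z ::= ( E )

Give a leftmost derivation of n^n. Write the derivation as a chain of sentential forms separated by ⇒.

E⇒L⇒L^Z⇒Z^Z⇒n^Z⇒n^n

E ⇒ L   [E ::= L]
L ⇒ L^Z   [L ::= L ^ Z]
L^Z ⇒ Z^Z   [L ::= Z]
Z^Z ⇒ n^Z   [Z ::= n]
n^Z ⇒ n^n   [Z ::= n]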